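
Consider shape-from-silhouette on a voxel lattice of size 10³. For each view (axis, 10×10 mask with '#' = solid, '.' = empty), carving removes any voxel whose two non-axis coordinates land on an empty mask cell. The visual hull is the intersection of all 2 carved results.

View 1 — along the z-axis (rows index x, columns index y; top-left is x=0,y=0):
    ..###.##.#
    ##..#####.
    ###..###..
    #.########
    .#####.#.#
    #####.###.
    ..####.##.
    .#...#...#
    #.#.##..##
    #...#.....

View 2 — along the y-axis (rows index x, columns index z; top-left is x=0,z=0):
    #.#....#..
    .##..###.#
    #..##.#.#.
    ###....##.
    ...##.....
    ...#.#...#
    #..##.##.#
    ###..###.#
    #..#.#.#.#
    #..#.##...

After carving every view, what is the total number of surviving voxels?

full grid |V| = 1000
[1] z-view keeps 60 columns → grid now 600
[2] y-view keeps 46 columns → grid now 268

|visual hull| = 268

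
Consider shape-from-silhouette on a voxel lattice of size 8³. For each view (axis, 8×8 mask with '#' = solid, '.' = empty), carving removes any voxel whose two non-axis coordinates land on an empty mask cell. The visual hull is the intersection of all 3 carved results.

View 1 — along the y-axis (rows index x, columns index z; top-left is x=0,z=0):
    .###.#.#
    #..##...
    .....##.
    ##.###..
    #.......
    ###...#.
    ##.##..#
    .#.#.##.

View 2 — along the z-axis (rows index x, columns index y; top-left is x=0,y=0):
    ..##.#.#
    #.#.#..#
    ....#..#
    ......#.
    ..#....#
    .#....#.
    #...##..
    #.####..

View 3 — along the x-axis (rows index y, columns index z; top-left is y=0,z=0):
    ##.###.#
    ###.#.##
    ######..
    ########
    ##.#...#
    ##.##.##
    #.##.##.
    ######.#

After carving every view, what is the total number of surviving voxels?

full grid |V| = 512
step 1: project along y, AND mask (29/64) → |grid| = 232
step 2: project along z, AND mask (23/64) → |grid| = 86
step 3: project along x, AND mask (48/64) → |grid| = 70

|visual hull| = 70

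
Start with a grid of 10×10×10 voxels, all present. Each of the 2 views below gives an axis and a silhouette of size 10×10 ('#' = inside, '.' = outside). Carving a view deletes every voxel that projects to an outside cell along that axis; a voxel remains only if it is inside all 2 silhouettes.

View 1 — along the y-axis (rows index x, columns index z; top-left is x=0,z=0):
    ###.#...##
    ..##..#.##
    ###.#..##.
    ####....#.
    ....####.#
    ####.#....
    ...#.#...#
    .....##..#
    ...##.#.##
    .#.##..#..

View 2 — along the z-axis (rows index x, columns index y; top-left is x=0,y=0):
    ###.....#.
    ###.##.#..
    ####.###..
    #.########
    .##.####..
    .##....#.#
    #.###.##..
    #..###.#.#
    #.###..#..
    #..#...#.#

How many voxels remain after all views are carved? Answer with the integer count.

268 voxels

before carving: 1000 voxels (10×10×10)
[1] y-view keeps 47 columns → grid now 470
[2] z-view keeps 57 columns → grid now 268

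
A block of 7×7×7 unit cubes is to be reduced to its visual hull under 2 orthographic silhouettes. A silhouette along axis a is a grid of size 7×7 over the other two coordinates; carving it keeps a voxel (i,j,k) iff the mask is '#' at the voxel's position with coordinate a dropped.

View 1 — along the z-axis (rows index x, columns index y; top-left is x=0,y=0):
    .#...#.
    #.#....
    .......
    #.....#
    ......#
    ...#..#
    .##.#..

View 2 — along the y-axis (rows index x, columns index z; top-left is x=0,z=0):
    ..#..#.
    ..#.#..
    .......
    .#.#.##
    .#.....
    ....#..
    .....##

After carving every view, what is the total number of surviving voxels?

full grid |V| = 343
carve view 1 (along z, XY-mask fill 12/49): 84 voxels remain
carve view 2 (along y, XZ-mask fill 12/49): 25 voxels remain

|visual hull| = 25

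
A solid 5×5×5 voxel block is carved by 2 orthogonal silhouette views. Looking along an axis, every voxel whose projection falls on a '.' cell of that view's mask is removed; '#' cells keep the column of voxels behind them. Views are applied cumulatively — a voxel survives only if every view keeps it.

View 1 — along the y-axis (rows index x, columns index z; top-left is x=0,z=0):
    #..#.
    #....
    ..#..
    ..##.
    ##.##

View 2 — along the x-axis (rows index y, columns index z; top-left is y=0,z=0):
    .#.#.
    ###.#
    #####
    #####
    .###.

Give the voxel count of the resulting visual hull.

initial block: 5^3 = 125
step 1: project along y, AND mask (10/25) → |grid| = 50
step 2: project along x, AND mask (19/25) → |grid| = 37

37 voxels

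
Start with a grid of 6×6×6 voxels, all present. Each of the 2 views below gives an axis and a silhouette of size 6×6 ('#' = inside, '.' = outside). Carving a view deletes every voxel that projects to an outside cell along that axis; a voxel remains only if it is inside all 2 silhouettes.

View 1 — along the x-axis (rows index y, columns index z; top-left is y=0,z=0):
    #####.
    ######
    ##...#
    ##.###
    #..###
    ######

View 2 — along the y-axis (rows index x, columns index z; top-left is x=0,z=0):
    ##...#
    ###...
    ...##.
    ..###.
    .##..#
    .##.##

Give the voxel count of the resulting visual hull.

full grid |V| = 216
[1] x-view keeps 29 columns → grid now 174
[2] y-view keeps 18 columns → grid now 84

remaining voxels: 84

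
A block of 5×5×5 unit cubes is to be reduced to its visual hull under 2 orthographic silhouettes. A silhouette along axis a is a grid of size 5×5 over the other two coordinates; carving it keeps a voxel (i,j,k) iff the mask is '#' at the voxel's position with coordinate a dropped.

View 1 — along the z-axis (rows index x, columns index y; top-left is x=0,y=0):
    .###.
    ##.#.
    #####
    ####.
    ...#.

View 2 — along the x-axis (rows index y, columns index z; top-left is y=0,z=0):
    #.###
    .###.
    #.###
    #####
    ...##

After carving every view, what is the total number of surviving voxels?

before carving: 125 voxels (5×5×5)
[1] z-view keeps 16 columns → grid now 80
[2] x-view keeps 18 columns → grid now 63

|visual hull| = 63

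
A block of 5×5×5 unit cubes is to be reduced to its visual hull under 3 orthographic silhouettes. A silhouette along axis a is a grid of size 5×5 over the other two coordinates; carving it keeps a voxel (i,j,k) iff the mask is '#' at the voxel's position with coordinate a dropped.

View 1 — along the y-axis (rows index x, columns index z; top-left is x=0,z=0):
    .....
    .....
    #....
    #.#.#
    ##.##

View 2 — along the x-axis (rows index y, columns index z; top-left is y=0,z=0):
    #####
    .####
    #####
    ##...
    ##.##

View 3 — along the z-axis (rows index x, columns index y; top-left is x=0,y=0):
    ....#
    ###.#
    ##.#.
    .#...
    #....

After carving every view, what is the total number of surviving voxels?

full grid |V| = 125
V1 y: intersect with XZ mask (8 set) -- 40 left
V2 x: intersect with YZ mask (20 set) -- 32 left
V3 z: intersect with XY mask (10 set) -- 8 left

remaining voxels: 8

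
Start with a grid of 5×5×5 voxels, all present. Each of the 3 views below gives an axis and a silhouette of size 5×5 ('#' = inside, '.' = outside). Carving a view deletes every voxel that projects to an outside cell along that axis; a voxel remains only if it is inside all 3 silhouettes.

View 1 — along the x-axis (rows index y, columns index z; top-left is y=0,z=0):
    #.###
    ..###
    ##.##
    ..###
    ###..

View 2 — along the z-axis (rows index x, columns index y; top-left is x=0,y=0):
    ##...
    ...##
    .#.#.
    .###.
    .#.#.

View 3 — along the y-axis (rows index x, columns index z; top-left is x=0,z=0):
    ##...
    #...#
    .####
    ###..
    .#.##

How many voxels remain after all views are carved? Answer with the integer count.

voxel count = 17

full grid |V| = 125
after view 1 [x-axis, 17 of 25 cells solid] → remaining = 85
after view 2 [z-axis, 11 of 25 cells solid] → remaining = 35
after view 3 [y-axis, 14 of 25 cells solid] → remaining = 17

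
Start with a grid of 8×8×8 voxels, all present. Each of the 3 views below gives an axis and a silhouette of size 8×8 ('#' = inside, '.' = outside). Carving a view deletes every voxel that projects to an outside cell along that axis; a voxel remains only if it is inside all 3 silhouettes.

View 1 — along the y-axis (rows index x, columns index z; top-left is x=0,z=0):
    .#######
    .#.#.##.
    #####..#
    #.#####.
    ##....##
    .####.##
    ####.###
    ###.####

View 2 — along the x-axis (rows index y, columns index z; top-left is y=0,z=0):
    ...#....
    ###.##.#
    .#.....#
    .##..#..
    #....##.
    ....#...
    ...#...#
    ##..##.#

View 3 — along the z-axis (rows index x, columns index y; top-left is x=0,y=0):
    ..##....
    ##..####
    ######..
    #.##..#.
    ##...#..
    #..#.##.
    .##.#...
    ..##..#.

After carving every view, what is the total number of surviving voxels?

voxel count = 54

before carving: 512 voxels (8×8×8)
  1. axis=1 (XZ plane), |mask|=47  ⇒  voxels=376
  2. axis=0 (YZ plane), |mask|=23  ⇒  voxels=133
  3. axis=2 (XY plane), |mask|=31  ⇒  voxels=54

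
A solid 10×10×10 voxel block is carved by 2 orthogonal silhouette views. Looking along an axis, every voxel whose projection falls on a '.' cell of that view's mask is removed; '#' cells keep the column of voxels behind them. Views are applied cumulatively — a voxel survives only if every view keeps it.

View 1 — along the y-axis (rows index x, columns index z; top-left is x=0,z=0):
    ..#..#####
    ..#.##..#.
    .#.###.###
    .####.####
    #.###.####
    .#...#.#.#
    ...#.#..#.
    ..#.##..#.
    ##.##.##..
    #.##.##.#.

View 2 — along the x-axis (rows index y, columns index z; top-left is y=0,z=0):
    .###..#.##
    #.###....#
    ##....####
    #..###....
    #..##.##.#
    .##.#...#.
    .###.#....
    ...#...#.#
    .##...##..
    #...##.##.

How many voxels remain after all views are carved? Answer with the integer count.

remaining voxels: 259

initial block: 10^3 = 1000
after view 1 [y-axis, 56 of 100 cells solid] → remaining = 560
after view 2 [x-axis, 47 of 100 cells solid] → remaining = 259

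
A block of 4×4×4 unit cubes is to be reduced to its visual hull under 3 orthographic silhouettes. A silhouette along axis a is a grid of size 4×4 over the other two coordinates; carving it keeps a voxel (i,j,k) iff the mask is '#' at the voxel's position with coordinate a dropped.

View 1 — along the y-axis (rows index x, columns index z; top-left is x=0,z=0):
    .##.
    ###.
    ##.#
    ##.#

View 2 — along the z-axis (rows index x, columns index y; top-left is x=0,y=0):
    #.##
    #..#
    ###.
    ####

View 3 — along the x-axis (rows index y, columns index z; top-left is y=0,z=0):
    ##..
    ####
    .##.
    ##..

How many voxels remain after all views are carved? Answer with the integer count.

before carving: 64 voxels (4×4×4)
  1. axis=1 (XZ plane), |mask|=11  ⇒  voxels=44
  2. axis=2 (XY plane), |mask|=12  ⇒  voxels=33
  3. axis=0 (YZ plane), |mask|=10  ⇒  voxels=22

voxel count = 22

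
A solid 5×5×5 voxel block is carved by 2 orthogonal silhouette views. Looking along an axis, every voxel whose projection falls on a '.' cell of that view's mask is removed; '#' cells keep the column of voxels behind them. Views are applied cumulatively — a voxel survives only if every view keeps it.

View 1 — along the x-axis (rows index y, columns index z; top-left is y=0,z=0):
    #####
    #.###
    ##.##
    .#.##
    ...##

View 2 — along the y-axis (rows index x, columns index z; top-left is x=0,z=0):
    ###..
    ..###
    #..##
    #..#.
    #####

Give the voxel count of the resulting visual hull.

initial block: 5^3 = 125
[1] x-view keeps 18 columns → grid now 90
[2] y-view keeps 16 columns → grid now 59

|visual hull| = 59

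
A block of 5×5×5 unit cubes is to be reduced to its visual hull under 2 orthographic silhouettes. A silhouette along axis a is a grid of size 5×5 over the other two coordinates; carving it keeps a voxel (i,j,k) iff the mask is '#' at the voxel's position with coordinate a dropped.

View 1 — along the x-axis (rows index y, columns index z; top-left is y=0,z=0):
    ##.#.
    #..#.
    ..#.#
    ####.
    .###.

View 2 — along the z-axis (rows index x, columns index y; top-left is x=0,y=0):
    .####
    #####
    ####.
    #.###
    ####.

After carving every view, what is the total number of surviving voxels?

before carving: 125 voxels (5×5×5)
after view 1 [x-axis, 14 of 25 cells solid] → remaining = 70
after view 2 [z-axis, 21 of 25 cells solid] → remaining = 59

59 voxels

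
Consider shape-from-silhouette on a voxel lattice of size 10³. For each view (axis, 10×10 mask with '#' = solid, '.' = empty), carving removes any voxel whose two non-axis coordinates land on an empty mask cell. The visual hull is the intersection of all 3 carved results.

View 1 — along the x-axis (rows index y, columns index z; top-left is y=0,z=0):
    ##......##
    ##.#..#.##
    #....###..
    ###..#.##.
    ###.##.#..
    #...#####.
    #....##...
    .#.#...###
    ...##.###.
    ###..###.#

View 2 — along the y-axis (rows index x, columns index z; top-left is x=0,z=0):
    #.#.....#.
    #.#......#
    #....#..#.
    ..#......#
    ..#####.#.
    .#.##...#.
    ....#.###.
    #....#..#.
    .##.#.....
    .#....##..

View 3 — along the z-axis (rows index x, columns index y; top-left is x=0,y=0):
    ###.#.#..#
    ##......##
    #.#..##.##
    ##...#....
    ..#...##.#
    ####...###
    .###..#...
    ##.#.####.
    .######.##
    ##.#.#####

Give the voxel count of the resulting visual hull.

initial block: 10^3 = 1000
after view 1 [x-axis, 52 of 100 cells solid] → remaining = 520
after view 2 [y-axis, 34 of 100 cells solid] → remaining = 177
after view 3 [z-axis, 57 of 100 cells solid] → remaining = 100

voxel count = 100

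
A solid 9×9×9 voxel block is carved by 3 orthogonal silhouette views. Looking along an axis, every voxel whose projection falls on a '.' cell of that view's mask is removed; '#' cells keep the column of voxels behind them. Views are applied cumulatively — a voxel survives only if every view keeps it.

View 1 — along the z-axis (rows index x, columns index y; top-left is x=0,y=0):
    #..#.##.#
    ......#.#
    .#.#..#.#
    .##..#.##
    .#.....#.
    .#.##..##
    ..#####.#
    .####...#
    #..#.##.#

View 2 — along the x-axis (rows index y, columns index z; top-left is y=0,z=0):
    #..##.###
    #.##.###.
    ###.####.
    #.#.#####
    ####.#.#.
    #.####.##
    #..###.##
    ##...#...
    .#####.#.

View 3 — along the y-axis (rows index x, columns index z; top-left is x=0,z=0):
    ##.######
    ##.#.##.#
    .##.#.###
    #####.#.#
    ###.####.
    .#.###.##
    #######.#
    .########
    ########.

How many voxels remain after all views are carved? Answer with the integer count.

186 voxels

initial block: 9^3 = 729
V1 z: intersect with XY mask (39 set) -- 351 left
V2 x: intersect with YZ mask (54 set) -- 238 left
V3 y: intersect with XZ mask (64 set) -- 186 left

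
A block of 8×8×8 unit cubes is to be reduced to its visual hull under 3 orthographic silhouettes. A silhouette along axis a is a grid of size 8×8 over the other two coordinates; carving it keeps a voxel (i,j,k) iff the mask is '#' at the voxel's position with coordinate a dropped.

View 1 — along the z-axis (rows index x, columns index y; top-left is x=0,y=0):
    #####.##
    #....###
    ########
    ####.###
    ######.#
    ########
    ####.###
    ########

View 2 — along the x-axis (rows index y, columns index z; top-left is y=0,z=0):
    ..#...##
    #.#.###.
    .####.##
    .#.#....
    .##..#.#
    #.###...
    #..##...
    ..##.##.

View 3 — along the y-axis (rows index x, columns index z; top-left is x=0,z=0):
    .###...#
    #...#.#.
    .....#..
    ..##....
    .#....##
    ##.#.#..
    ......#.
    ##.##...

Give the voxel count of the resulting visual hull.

remaining voxels: 77

start: 8×8×8 = 512 voxels
  1. axis=2 (XY plane), |mask|=56  ⇒  voxels=448
  2. axis=0 (YZ plane), |mask|=31  ⇒  voxels=216
  3. axis=1 (XZ plane), |mask|=22  ⇒  voxels=77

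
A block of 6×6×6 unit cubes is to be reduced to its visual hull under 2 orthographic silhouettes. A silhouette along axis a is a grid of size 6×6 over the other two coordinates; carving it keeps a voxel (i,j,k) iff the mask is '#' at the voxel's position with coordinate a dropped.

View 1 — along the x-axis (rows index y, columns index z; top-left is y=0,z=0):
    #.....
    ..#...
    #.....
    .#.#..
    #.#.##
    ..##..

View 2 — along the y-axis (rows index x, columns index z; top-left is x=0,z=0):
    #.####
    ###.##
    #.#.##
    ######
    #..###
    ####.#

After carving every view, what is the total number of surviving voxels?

55 voxels

before carving: 216 voxels (6×6×6)
  1. axis=0 (YZ plane), |mask|=11  ⇒  voxels=66
  2. axis=1 (XZ plane), |mask|=29  ⇒  voxels=55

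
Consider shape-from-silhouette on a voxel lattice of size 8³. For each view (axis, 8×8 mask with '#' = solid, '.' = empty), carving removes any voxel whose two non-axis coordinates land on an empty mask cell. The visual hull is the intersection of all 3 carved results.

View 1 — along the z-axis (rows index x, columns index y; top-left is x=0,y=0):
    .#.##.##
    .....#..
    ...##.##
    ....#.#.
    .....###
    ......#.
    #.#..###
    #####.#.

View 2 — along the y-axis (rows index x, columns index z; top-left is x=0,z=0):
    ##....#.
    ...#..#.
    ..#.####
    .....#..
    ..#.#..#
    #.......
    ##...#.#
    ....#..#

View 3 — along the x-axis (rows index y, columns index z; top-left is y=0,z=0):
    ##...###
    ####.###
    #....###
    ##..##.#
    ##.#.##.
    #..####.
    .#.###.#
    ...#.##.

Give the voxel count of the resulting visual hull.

47 voxels

start: 8×8×8 = 512 voxels
[1] z-view keeps 27 columns → grid now 216
[2] y-view keeps 21 columns → grid now 81
[3] x-view keeps 39 columns → grid now 47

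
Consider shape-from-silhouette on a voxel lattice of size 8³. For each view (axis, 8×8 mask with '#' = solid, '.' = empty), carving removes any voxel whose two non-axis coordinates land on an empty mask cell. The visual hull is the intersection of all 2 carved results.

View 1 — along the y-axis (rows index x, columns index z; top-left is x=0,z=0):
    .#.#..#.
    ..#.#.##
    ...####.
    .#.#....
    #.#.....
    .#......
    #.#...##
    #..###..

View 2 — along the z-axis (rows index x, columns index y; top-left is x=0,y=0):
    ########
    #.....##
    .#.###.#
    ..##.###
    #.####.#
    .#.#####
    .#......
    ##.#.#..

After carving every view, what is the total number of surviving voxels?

voxel count = 104

start: 8×8×8 = 512 voxels
[1] y-view keeps 24 columns → grid now 192
[2] z-view keeps 38 columns → grid now 104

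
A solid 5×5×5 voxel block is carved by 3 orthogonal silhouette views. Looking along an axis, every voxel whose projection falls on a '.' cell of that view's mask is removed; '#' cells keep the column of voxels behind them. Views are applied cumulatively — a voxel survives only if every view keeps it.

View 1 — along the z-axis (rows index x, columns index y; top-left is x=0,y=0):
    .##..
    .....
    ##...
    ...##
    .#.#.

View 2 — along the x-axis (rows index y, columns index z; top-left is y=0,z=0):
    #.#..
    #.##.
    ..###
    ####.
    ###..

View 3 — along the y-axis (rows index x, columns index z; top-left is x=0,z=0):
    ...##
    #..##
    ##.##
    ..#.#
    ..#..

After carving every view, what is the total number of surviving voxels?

remaining voxels: 10

before carving: 125 voxels (5×5×5)
  1. axis=2 (XY plane), |mask|=8  ⇒  voxels=40
  2. axis=0 (YZ plane), |mask|=15  ⇒  voxels=25
  3. axis=1 (XZ plane), |mask|=12  ⇒  voxels=10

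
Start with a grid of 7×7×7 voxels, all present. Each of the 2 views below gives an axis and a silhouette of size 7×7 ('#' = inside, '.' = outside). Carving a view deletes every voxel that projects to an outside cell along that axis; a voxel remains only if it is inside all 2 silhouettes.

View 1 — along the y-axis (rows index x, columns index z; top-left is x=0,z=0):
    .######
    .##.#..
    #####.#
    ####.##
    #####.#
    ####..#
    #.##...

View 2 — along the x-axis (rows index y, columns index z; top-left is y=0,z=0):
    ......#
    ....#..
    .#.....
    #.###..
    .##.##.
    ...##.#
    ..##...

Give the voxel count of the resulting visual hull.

voxel count = 84

start: 7×7×7 = 343 voxels
step 1: project along y, AND mask (35/49) → |grid| = 245
step 2: project along x, AND mask (16/49) → |grid| = 84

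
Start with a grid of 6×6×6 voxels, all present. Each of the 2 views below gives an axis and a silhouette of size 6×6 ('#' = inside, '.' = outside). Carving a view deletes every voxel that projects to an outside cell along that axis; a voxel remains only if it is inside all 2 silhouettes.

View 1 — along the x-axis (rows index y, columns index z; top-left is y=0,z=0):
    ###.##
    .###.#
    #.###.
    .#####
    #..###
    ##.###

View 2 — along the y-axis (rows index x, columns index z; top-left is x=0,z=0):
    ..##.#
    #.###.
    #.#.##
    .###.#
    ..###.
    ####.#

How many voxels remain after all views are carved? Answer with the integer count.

voxel count = 104

start: 6×6×6 = 216 voxels
carve view 1 (along x, YZ-mask fill 27/36): 162 voxels remain
carve view 2 (along y, XZ-mask fill 23/36): 104 voxels remain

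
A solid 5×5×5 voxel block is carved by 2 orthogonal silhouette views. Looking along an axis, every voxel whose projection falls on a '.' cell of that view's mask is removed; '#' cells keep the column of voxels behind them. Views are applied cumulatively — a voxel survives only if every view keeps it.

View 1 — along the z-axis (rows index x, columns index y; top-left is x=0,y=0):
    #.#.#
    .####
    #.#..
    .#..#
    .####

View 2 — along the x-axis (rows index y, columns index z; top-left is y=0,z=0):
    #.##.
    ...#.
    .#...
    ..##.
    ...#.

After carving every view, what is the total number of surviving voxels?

full grid |V| = 125
V1 z: intersect with XY mask (15 set) -- 75 left
V2 x: intersect with YZ mask (8 set) -- 21 left

|visual hull| = 21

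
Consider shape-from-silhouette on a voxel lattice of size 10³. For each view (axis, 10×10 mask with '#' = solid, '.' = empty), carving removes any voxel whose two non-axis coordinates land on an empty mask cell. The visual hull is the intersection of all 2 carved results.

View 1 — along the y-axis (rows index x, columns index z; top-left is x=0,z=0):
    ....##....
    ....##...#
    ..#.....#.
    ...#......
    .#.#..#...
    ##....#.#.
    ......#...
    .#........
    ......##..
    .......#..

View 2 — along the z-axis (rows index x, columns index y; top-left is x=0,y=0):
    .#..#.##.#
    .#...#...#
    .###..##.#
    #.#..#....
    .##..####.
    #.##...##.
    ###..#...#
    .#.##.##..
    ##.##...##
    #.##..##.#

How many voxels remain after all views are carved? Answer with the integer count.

|visual hull| = 100

initial block: 10^3 = 1000
step 1: project along y, AND mask (20/100) → |grid| = 200
step 2: project along z, AND mask (50/100) → |grid| = 100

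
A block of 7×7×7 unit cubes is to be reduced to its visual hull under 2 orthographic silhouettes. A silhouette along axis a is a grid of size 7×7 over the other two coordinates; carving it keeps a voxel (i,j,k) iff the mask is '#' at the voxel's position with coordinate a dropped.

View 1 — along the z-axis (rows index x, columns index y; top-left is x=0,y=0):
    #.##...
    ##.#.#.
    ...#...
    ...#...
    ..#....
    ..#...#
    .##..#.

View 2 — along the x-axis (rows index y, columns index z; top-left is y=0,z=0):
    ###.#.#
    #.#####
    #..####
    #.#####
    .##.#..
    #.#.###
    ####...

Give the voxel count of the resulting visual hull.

|visual hull| = 80

before carving: 343 voxels (7×7×7)
[1] z-view keeps 15 columns → grid now 105
[2] x-view keeps 34 columns → grid now 80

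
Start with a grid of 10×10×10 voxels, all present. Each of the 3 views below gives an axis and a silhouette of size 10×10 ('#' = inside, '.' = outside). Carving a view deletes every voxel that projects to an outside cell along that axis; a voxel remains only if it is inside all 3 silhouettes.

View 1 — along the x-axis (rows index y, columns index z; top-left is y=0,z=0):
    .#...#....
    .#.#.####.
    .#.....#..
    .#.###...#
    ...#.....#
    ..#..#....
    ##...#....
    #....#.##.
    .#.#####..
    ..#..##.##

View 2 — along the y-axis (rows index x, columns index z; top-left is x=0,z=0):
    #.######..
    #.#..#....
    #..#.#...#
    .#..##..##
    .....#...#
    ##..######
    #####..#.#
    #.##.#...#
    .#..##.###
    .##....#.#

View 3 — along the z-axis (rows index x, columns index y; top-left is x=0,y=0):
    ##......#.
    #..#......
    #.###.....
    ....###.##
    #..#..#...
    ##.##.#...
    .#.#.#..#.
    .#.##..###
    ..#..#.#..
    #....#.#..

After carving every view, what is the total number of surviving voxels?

full grid |V| = 1000
  1. axis=0 (YZ plane), |mask|=37  ⇒  voxels=370
  2. axis=1 (XZ plane), |mask|=51  ⇒  voxels=201
  3. axis=2 (XY plane), |mask|=38  ⇒  voxels=82

voxel count = 82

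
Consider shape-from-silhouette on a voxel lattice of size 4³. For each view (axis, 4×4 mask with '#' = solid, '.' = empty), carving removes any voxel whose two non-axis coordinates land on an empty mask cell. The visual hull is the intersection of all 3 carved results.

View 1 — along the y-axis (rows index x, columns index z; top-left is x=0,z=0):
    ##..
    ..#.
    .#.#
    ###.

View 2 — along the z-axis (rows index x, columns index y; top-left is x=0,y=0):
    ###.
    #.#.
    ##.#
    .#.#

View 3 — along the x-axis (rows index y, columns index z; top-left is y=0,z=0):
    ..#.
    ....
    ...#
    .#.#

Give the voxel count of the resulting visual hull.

remaining voxels: 4

start: 4×4×4 = 64 voxels
V1 y: intersect with XZ mask (8 set) -- 32 left
V2 z: intersect with XY mask (10 set) -- 20 left
V3 x: intersect with YZ mask (4 set) -- 4 left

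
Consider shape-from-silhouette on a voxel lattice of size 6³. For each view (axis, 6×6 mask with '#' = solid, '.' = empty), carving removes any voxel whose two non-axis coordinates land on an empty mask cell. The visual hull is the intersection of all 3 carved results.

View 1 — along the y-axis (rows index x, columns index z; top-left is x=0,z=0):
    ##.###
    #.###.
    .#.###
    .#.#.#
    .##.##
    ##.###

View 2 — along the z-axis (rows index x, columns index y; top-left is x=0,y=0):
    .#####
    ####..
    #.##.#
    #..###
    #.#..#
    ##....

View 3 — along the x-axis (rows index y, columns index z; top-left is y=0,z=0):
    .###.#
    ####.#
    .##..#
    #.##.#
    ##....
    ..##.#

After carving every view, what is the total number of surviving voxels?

before carving: 216 voxels (6×6×6)
[1] y-view keeps 25 columns → grid now 150
[2] z-view keeps 22 columns → grid now 91
[3] x-view keeps 21 columns → grid now 54

|visual hull| = 54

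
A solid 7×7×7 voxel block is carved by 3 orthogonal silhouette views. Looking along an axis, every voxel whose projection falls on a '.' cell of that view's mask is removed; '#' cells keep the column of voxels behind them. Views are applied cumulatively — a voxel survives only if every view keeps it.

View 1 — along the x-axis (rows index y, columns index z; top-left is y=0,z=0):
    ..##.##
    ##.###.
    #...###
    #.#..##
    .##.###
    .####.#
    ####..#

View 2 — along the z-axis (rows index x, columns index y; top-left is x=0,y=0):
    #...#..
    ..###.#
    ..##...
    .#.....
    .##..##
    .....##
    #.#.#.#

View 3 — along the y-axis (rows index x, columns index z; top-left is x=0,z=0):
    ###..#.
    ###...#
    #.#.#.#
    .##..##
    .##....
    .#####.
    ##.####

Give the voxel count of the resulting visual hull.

52 voxels

before carving: 343 voxels (7×7×7)
[1] x-view keeps 32 columns → grid now 224
[2] z-view keeps 19 columns → grid now 87
[3] y-view keeps 29 columns → grid now 52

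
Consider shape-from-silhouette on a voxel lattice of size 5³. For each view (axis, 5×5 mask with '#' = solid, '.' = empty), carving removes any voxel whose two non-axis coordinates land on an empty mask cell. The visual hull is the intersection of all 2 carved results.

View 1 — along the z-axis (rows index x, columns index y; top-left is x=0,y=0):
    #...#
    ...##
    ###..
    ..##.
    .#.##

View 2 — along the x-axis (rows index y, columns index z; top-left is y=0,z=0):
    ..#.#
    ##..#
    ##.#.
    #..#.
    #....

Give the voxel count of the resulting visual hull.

full grid |V| = 125
V1 z: intersect with XY mask (12 set) -- 60 left
V2 x: intersect with YZ mask (11 set) -- 25 left

voxel count = 25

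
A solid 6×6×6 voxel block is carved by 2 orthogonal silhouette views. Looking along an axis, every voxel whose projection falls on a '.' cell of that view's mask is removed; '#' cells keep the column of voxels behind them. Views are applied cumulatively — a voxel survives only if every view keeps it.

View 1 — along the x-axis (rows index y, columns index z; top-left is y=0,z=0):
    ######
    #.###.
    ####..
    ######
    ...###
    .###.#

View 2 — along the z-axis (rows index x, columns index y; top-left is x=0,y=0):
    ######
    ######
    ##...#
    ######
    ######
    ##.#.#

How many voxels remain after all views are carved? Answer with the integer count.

|visual hull| = 142

full grid |V| = 216
V1 x: intersect with YZ mask (27 set) -- 162 left
V2 z: intersect with XY mask (31 set) -- 142 left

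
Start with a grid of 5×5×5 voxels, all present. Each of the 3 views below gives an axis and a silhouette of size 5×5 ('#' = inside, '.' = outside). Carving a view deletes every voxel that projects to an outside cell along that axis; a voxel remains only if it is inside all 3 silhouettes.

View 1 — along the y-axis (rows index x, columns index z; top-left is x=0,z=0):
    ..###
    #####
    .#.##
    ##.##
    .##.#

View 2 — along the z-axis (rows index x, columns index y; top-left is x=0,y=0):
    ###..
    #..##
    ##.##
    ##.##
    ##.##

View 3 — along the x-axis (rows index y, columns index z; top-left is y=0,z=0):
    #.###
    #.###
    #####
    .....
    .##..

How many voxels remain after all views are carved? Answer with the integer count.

|visual hull| = 33

start: 5×5×5 = 125 voxels
carve view 1 (along y, XZ-mask fill 18/25): 90 voxels remain
carve view 2 (along z, XY-mask fill 18/25): 64 voxels remain
carve view 3 (along x, YZ-mask fill 15/25): 33 voxels remain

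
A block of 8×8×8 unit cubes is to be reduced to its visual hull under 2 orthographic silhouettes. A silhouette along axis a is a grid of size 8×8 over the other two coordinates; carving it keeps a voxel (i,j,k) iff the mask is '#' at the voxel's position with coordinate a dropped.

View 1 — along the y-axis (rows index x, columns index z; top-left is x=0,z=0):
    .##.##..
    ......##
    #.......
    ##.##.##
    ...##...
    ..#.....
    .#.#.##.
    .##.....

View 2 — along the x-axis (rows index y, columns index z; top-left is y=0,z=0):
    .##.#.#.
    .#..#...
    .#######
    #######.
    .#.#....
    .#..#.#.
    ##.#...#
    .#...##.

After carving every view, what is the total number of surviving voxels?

remaining voxels: 97

full grid |V| = 512
step 1: project along y, AND mask (22/64) → |grid| = 176
step 2: project along x, AND mask (32/64) → |grid| = 97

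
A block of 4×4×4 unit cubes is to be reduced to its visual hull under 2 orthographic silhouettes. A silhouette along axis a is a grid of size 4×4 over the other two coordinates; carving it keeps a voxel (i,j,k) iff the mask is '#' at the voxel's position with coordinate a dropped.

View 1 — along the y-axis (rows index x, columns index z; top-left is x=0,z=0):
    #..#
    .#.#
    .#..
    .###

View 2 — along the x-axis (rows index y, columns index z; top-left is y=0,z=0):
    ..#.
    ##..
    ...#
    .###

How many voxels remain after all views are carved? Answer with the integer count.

|visual hull| = 15

start: 4×4×4 = 64 voxels
after view 1 [y-axis, 8 of 16 cells solid] → remaining = 32
after view 2 [x-axis, 7 of 16 cells solid] → remaining = 15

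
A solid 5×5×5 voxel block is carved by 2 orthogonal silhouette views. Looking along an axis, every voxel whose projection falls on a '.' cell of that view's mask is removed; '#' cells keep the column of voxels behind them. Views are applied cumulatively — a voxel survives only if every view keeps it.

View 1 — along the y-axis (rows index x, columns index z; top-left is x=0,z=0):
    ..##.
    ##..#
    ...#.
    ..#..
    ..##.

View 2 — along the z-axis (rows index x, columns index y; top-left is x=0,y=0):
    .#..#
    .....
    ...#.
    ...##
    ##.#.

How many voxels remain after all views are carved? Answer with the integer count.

13 voxels

before carving: 125 voxels (5×5×5)
  1. axis=1 (XZ plane), |mask|=9  ⇒  voxels=45
  2. axis=2 (XY plane), |mask|=8  ⇒  voxels=13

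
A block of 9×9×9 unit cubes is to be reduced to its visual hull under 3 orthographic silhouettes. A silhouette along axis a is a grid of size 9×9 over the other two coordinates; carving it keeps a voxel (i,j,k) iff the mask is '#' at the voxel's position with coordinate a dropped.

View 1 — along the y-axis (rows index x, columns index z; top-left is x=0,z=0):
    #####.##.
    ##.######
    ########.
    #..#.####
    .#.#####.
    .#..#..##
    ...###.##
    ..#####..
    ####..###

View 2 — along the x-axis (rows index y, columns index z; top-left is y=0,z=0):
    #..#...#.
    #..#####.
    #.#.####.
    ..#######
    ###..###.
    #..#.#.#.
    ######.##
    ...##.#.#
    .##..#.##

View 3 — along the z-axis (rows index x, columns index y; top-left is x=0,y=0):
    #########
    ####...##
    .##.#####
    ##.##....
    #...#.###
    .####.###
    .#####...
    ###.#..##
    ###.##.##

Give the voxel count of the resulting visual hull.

remaining voxels: 214

full grid |V| = 729
after view 1 [y-axis, 56 of 81 cells solid] → remaining = 504
after view 2 [x-axis, 49 of 81 cells solid] → remaining = 312
after view 3 [z-axis, 56 of 81 cells solid] → remaining = 214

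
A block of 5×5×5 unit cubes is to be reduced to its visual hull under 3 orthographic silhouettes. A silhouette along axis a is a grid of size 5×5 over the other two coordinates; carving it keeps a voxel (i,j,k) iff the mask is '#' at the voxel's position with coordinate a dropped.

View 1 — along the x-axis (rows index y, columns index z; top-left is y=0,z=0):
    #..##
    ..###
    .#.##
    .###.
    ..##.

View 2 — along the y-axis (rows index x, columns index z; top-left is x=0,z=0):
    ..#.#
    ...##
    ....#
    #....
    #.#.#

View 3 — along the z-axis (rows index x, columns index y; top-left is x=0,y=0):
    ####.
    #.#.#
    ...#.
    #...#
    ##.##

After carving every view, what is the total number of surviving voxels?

full grid |V| = 125
[1] x-view keeps 14 columns → grid now 70
[2] y-view keeps 9 columns → grid now 25
[3] z-view keeps 14 columns → grid now 17

|visual hull| = 17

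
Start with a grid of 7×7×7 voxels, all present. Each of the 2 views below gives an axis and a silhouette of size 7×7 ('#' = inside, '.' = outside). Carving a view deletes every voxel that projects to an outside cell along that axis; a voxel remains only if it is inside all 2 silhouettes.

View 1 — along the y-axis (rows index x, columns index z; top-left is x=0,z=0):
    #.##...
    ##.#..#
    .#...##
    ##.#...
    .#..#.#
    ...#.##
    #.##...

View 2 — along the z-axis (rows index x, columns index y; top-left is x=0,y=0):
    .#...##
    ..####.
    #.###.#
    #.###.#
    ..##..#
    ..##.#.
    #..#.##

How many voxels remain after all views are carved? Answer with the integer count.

|visual hull| = 85

before carving: 343 voxels (7×7×7)
V1 y: intersect with XZ mask (22 set) -- 154 left
V2 z: intersect with XY mask (27 set) -- 85 left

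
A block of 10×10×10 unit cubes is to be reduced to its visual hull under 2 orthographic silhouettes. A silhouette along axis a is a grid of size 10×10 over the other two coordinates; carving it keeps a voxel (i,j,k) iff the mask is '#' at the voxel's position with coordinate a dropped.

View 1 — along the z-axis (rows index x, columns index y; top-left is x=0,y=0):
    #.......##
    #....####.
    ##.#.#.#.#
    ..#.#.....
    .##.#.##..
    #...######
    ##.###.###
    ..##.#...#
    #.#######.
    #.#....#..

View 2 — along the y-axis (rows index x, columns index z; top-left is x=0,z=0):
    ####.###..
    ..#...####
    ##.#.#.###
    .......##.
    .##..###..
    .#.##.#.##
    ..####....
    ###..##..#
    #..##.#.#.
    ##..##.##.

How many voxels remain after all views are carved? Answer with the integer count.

before carving: 1000 voxels (10×10×10)
carve view 1 (along z, XY-mask fill 51/100): 510 voxels remain
carve view 2 (along y, XZ-mask fill 53/100): 273 voxels remain

273 voxels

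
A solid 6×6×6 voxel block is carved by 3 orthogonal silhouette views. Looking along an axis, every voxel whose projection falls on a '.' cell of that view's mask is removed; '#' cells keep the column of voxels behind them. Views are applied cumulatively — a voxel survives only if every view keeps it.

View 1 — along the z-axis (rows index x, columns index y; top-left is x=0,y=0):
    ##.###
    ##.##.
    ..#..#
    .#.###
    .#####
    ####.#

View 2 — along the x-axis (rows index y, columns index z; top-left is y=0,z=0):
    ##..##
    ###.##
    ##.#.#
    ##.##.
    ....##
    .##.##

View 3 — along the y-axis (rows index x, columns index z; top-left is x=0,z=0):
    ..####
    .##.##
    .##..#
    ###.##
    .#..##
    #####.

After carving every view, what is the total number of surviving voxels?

71 voxels

before carving: 216 voxels (6×6×6)
[1] z-view keeps 25 columns → grid now 150
[2] x-view keeps 23 columns → grid now 97
[3] y-view keeps 24 columns → grid now 71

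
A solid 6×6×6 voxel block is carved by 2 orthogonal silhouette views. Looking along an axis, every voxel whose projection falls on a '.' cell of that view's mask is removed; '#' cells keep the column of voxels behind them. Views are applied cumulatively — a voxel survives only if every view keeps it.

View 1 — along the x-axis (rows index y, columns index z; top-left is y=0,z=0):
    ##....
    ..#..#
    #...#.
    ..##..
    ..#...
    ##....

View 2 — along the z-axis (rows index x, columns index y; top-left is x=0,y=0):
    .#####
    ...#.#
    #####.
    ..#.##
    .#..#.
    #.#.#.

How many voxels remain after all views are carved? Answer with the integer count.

remaining voxels: 35

full grid |V| = 216
[1] x-view keeps 11 columns → grid now 66
[2] z-view keeps 20 columns → grid now 35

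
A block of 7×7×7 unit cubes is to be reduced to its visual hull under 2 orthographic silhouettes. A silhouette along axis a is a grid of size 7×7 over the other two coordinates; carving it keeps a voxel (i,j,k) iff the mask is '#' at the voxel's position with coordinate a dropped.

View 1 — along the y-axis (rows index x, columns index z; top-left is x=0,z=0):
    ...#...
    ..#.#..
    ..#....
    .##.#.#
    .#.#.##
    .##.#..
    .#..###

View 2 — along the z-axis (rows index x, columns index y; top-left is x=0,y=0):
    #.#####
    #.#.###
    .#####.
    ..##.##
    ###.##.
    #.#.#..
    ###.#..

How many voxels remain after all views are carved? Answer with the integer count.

remaining voxels: 82

start: 7×7×7 = 343 voxels
  1. axis=1 (XZ plane), |mask|=19  ⇒  voxels=133
  2. axis=2 (XY plane), |mask|=32  ⇒  voxels=82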